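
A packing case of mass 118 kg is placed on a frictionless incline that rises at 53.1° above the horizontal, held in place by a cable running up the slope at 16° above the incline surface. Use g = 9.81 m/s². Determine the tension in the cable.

Take axes along and perpendicular to the incline. Weight components: W sin 53.1° = 925.7 N down-slope, W cos 53.1° = 695 N into the surface.
Along incline: T cos 16° = W sin 53.1° → T = 963 N.
Perpendicular: N = W cos 53.1° − T sin 16° = 429.6 N.

T ≈ 963 N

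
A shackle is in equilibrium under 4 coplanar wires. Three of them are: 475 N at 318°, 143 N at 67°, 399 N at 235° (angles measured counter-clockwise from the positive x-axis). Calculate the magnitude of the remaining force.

F ≈ 544 N

Sum the known components: ΣF_x = 180 N, ΣF_y = -513 N.
For equilibrium the remaining force must supply (−ΣF_x, −ΣF_y) = (-180, 513) N.
Magnitude = √((-180)² + (513)²) = 543.7 N; direction = atan2(513, -180) = 109.3°.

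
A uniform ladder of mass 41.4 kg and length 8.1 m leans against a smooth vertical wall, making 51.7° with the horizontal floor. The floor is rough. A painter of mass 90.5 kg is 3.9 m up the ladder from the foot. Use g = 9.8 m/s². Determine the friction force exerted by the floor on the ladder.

f ≈ 497 N

Torques about the foot: N_wall · 8.1 sin 51.7° = 41.4×9.8×4.05 cos 51.7° + 90.5×9.8×3.9 cos 51.7° → N_wall = 497.45 N.
ΣF_x = 0: f_floor = N_wall = 497.45 N.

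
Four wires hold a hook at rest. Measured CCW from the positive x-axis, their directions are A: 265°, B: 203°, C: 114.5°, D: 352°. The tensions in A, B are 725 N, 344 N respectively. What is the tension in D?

T_D ≈ 831 N

Resolve: ΣF_x = 725 cos 265° + 344 cos 203° + T_C cos 114.5° + T_D cos 352° = 0.
        ΣF_y = 725 sin 265° + 344 sin 203° + T_C sin 114.5° + T_D sin 352° = 0.
The known terms sum to (-379.8, -856.7) N, so -0.4147 T_C + 0.9903 T_D = 379.8 and 0.9100 T_C − 0.1392 T_D = 856.7.
Solving simultaneously: T_C = 1069 N, T_D = 831 N.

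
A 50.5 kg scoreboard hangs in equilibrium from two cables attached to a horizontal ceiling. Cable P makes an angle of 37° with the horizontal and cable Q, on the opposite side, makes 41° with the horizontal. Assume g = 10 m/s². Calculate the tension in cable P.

Weight W = 50.5 × 10 = 505 N acts straight down.
Horizontal: T_P cos 37° = T_Q cos 41°  →  T_Q = 1.058 T_P.
Vertical: T_P sin 37° + T_Q sin 41° = 505.
Substituting the horizontal relation into the vertical equation gives 1.296 T_P = 505, so T_P = 389.6 N.

T_P ≈ 390 N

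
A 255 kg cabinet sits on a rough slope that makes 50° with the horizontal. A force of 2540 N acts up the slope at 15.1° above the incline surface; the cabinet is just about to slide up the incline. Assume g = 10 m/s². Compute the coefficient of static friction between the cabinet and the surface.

On the verge of sliding up the incline, friction is at its maximum μN and acts down the slope.
Perpendicular to incline: N = W cos 50° − P sin 15.1° = 1639 − 661.7 = 977.4 N.
Along incline: P cos 15.1° − μN = W sin 50° → μ = −(W sin 50° − P cos 15.1°) / N = 0.5104.

μ ≈ 0.510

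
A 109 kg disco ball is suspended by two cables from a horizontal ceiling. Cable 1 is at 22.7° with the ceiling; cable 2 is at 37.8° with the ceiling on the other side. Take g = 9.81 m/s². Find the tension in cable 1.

T_1 ≈ 971 N

Weight W = 109 × 9.81 = 1069 N acts straight down.
Horizontal: T_1 cos 22.7° = T_2 cos 37.8°  →  T_2 = 1.168 T_1.
Vertical: T_1 sin 22.7° + T_2 sin 37.8° = 1069.
Substituting the horizontal relation into the vertical equation gives 1.101 T_1 = 1069, so T_1 = 970.8 N.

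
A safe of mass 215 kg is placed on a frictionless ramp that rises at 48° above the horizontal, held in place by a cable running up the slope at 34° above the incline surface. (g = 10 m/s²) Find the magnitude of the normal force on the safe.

Take axes along and perpendicular to the incline. Weight components: W sin 48° = 1598 N down-slope, W cos 48° = 1439 N into the surface.
Along incline: T cos 34° = W sin 48° → T = 1927 N.
Perpendicular: N = W cos 48° − T sin 34° = 360.9 N.

N ≈ 361 N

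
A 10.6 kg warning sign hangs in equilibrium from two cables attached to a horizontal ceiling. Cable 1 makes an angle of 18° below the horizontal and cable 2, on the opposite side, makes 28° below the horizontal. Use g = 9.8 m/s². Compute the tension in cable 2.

Weight W = 10.6 × 9.8 = 103.9 N acts straight down.
Horizontal: T_1 cos 18° = T_2 cos 28°  →  T_1 = 0.9284 T_2.
Vertical: T_1 sin 18° + T_2 sin 28° = 103.9.
Substituting the horizontal relation into the vertical equation gives 0.7564 T_2 = 103.9, so T_2 = 137.3 N.

T_2 ≈ 137 N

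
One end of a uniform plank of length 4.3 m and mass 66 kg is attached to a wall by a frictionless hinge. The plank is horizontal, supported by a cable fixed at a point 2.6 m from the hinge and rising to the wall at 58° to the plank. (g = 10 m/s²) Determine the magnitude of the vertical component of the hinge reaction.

Take torques about the hinge: T sin 58° · 2.6 = 66×10×2.15 = 1419 N·m.
So T = 1419 / (0.8480 × 2.6) = 643.56 N.
ΣF_y = 0: H_y = (66×10) − T sin 58° = 660 − 545.77 = 114.23 N.

|H_y| ≈ 114 N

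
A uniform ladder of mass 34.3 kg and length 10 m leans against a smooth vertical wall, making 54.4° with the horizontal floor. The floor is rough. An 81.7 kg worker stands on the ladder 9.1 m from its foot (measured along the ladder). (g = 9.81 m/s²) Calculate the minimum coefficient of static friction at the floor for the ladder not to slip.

ΣF_y = 0: N_floor = 34.3×9.81 + 81.7×9.81 = 1138 N.
Torques about the foot: N_wall · 10 sin 54.4° = 34.3×9.81×5 cos 54.4° + 81.7×9.81×9.1 cos 54.4° → N_wall = 642.61 N.
ΣF_x = 0: f_floor = N_wall = 642.61 N.
μ_min = f_floor / N_floor = 642.61 / 1138 = 0.5647.

μ_min ≈ 0.565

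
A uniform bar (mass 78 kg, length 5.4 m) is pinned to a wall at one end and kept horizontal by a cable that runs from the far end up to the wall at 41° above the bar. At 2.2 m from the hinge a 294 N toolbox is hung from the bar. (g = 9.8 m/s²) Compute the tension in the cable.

T ≈ 765 N

Take torques about the hinge: T sin 41° · 5.4 = 78×9.8×2.7 + 294×2.2 = 2710.7 N·m.
So T = 2710.7 / (0.6561 × 5.4) = 765.14 N.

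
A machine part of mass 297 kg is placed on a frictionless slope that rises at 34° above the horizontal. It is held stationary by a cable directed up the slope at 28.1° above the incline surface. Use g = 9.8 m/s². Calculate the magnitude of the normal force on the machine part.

Take axes along and perpendicular to the incline. Weight components: W sin 34° = 1628 N down-slope, W cos 34° = 2413 N into the surface.
Along incline: T cos 28.1° = W sin 34° → T = 1845 N.
Perpendicular: N = W cos 34° − T sin 28.1° = 1544 N.

N ≈ 1540 N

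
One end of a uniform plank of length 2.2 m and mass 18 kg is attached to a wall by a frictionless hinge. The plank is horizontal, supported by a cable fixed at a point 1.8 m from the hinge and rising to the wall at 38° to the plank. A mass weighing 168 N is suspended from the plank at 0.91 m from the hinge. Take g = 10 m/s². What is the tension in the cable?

Take torques about the hinge: T sin 38° · 1.8 = 18×10×1.1 + 168×0.91 = 350.88 N·m.
So T = 350.88 / (0.6157 × 1.8) = 316.62 N.

T ≈ 317 N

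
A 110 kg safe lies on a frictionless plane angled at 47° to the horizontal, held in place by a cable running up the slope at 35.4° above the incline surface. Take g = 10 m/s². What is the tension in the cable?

T ≈ 987 N

Take axes along and perpendicular to the incline. Weight components: W sin 47° = 804.5 N down-slope, W cos 47° = 750.2 N into the surface.
Along incline: T cos 35.4° = W sin 47° → T = 986.9 N.
Perpendicular: N = W cos 47° − T sin 35.4° = 178.5 N.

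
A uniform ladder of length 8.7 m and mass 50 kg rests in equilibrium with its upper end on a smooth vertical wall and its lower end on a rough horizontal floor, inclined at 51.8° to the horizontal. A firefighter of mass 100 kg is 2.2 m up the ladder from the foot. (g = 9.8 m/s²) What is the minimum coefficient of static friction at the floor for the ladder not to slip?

μ_min ≈ 0.264

ΣF_y = 0: N_floor = 50×9.8 + 100×9.8 = 1470 N.
Torques about the foot: N_wall · 8.7 sin 51.8° = 50×9.8×4.35 cos 51.8° + 100×9.8×2.2 cos 51.8° → N_wall = 387.81 N.
ΣF_x = 0: f_floor = N_wall = 387.81 N.
μ_min = f_floor / N_floor = 387.81 / 1470 = 0.2638.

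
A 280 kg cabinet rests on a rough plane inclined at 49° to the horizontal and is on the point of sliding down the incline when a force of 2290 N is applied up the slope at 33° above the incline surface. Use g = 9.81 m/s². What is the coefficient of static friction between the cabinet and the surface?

μ ≈ 0.275

On the verge of sliding down the incline, friction is at its maximum μN and acts up the slope.
Perpendicular to incline: N = W cos 49° − P sin 33° = 1802 − 1247 = 554.8 N.
Along incline: P cos 33° + μN = W sin 49° → μ = (W sin 49° − P cos 33°) / N = 0.2748.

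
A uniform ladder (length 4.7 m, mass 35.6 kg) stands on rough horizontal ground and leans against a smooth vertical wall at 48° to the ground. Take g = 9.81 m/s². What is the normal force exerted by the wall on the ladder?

N_wall ≈ 157 N

Torques about the foot: N_wall · 4.7 sin 48° = 35.6×9.81×2.35 cos 48° → N_wall = 157.23 N.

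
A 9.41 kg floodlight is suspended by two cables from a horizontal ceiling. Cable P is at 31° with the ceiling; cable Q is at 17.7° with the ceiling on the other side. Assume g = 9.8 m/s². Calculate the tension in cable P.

Weight W = 9.41 × 9.8 = 92.22 N acts straight down.
Horizontal: T_P cos 31° = T_Q cos 17.7°  →  T_Q = 0.8998 T_P.
Vertical: T_P sin 31° + T_Q sin 17.7° = 92.22.
Substituting the horizontal relation into the vertical equation gives 0.7886 T_P = 92.22, so T_P = 116.9 N.

T_P ≈ 117 N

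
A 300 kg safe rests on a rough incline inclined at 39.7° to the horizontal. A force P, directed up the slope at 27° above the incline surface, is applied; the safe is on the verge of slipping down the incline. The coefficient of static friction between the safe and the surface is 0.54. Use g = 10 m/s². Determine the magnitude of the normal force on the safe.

On the verge of sliding down the incline, friction equals μN and acts up the slope.
Perpendicular: N + P sin 27° = W cos 39.7° = 2308 N.
Along incline: P cos 27° + μN = W sin 39.7° with W sin 39.7° = 1916 N.
Solving the pair for P and N: P = 1037 N, N = 1837 N (and f = μN = 992.2 N).

N ≈ 1840 N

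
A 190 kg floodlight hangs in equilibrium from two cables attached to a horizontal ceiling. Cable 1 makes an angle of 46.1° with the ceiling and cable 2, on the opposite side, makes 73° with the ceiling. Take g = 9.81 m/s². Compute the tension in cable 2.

Weight W = 190 × 9.81 = 1864 N acts straight down.
Horizontal: T_1 cos 46.1° = T_2 cos 73°  →  T_1 = 0.4216 T_2.
Vertical: T_1 sin 46.1° + T_2 sin 73° = 1864.
Substituting the horizontal relation into the vertical equation gives 1.26 T_2 = 1864, so T_2 = 1479 N.

T_2 ≈ 1480 N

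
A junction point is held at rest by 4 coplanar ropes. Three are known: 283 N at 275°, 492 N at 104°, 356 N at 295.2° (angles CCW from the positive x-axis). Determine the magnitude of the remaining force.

Sum the known components: ΣF_x = 57.22 N, ΣF_y = -126.7 N.
For equilibrium the remaining force must supply (−ΣF_x, −ΣF_y) = (-57.22, 126.7) N.
Magnitude = √((-57.22)² + (126.7)²) = 139 N; direction = atan2(126.7, -57.22) = 114.3°.

F ≈ 139 N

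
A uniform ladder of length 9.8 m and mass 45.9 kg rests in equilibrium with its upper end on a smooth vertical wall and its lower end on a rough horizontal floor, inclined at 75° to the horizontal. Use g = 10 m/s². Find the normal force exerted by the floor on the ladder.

ΣF_y = 0: N_floor = 45.9×10 = 459 N.

N_floor ≈ 459 N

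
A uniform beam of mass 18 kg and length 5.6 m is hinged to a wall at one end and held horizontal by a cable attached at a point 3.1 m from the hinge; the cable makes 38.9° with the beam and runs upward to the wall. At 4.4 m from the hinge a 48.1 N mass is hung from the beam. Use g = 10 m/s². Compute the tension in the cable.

Take torques about the hinge: T sin 38.9° · 3.1 = 18×10×2.8 + 48.1×4.4 = 715.64 N·m.
So T = 715.64 / (0.6280 × 3.1) = 367.62 N.

T ≈ 368 N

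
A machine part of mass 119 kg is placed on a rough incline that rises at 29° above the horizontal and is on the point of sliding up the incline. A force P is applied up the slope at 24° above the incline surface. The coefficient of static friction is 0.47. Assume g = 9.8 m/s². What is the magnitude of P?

P ≈ 946 N

On the verge of sliding up the incline, friction equals μN and acts down the slope.
Perpendicular: N + P sin 24° = W cos 29° = 1020 N.
Along incline: P cos 24° = W sin 29° + μN  with W sin 29° = 565.4 N.
Solving the pair for P and N: P = 945.7 N, N = 635.3 N (and f = μN = 298.6 N).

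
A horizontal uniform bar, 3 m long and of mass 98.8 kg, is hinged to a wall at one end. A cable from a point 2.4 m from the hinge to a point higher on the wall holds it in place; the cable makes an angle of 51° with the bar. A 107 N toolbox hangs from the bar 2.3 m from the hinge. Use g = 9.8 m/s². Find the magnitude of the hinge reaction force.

|H| ≈ 681 N

Take torques about the hinge: T sin 51° · 2.4 = 98.8×9.8×1.5 + 107×2.3 = 1698.5 N·m.
So T = 1698.5 / (0.7771 × 2.4) = 910.63 N.
ΣF_x = 0: H_x = T cos 51° = 573.08 N.
ΣF_y = 0: H_y = (98.8×9.8 + 107) − T sin 51° = 1075.2 − 707.69 = 367.55 N.
|H| = √(H_x² + H_y²) = √((573.08)² + (367.55)²) = 680.82 N.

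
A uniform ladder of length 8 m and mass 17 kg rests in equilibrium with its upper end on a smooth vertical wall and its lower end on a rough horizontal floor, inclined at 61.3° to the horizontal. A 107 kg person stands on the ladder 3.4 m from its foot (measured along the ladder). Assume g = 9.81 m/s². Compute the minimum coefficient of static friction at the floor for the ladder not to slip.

ΣF_y = 0: N_floor = 17×9.81 + 107×9.81 = 1216.4 N.
Torques about the foot: N_wall · 8 sin 61.3° = 17×9.81×4 cos 61.3° + 107×9.81×3.4 cos 61.3° → N_wall = 289.89 N.
ΣF_x = 0: f_floor = N_wall = 289.89 N.
μ_min = f_floor / N_floor = 289.89 / 1216.4 = 0.2383.

μ_min ≈ 0.238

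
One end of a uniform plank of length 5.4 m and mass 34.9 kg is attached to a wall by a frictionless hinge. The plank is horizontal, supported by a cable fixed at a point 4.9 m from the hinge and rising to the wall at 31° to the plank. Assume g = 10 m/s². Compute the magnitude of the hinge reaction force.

|H| ≈ 356 N

Take torques about the hinge: T sin 31° · 4.9 = 34.9×10×2.7 = 942.3 N·m.
So T = 942.3 / (0.5150 × 4.9) = 373.38 N.
ΣF_x = 0: H_x = T cos 31° = 320.05 N.
ΣF_y = 0: H_y = (34.9×10) − T sin 31° = 349 − 192.31 = 156.69 N.
|H| = √(H_x² + H_y²) = √((320.05)² + (156.69)²) = 356.35 N.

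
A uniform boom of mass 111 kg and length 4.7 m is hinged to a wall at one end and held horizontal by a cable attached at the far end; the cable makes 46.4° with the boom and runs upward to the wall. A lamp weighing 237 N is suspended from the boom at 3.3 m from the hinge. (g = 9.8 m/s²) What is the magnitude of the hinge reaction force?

Take torques about the hinge: T sin 46.4° · 4.7 = 111×9.8×2.35 + 237×3.3 = 3338.4 N·m.
So T = 3338.4 / (0.7242 × 4.7) = 980.85 N.
ΣF_x = 0: H_x = T cos 46.4° = 676.41 N.
ΣF_y = 0: H_y = (111×9.8 + 237) − T sin 46.4° = 1324.8 − 710.3 = 614.5 N.
|H| = √(H_x² + H_y²) = √((676.41)² + (614.5)²) = 913.86 N.

|H| ≈ 914 N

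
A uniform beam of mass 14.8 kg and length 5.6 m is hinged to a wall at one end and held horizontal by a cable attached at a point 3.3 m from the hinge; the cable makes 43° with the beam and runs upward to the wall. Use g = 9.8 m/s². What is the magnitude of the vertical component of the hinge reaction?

|H_y| ≈ 22 N

Take torques about the hinge: T sin 43° · 3.3 = 14.8×9.8×2.8 = 406.11 N·m.
So T = 406.11 / (0.6820 × 3.3) = 180.45 N.
ΣF_y = 0: H_y = (14.8×9.8) − T sin 43° = 145.04 − 123.06 = 21.976 N.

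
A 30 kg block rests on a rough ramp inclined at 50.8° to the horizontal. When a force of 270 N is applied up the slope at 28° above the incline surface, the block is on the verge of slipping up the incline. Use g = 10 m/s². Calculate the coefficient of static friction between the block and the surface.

On the verge of sliding up the incline, friction is at its maximum μN and acts down the slope.
Perpendicular to incline: N = W cos 50.8° − P sin 28° = 189.6 − 126.8 = 62.85 N.
Along incline: P cos 28° − μN = W sin 50.8° → μ = −(W sin 50.8° − P cos 28°) / N = 0.09407.

μ ≈ 0.0941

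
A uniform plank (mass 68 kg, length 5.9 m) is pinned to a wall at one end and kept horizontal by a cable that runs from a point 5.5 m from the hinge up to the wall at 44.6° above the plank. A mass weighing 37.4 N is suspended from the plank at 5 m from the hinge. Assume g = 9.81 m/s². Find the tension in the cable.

T ≈ 558 N

Take torques about the hinge: T sin 44.6° · 5.5 = 68×9.81×2.95 + 37.4×5 = 2154.9 N·m.
So T = 2154.9 / (0.7022 × 5.5) = 557.99 N.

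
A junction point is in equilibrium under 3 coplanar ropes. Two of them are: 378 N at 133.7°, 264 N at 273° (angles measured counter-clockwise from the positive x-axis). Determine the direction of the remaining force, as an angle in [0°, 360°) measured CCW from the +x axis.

θ ≈ 358°

Sum the known components: ΣF_x = -247.3 N, ΣF_y = 9.643 N.
For equilibrium the remaining force must supply (−ΣF_x, −ΣF_y) = (247.3, -9.643) N.
Magnitude = √((247.3)² + (-9.643)²) = 247.5 N; direction = atan2(-9.643, 247.3) = 357.8°.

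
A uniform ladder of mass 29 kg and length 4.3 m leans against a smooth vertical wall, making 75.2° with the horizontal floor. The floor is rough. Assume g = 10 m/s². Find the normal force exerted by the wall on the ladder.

Torques about the foot: N_wall · 4.3 sin 75.2° = 29×10×2.15 cos 75.2° → N_wall = 38.311 N.

N_wall ≈ 38.3 N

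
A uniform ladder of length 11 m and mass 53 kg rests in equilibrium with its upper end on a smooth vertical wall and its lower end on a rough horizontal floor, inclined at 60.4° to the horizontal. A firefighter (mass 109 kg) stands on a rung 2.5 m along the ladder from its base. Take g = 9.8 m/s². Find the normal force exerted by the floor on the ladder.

N_floor ≈ 1590 N

ΣF_y = 0: N_floor = 53×9.8 + 109×9.8 = 1587.6 N.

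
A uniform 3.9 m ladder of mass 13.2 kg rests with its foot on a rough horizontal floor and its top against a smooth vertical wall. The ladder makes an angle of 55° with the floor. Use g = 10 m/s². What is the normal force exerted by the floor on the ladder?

ΣF_y = 0: N_floor = 13.2×10 = 132 N.

N_floor ≈ 132 N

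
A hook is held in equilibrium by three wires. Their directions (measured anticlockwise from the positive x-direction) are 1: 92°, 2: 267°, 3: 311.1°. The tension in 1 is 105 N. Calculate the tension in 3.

Resolve: ΣF_x = 105 cos 92° + T_2 cos 267° + T_3 cos 311.1° = 0.
        ΣF_y = 105 sin 92° + T_2 sin 267° + T_3 sin 311.1° = 0.
The known terms sum to (-3.664, 104.9) N, so -0.0523 T_2 + 0.6574 T_3 = 3.664 and -0.9986 T_2 − 0.7536 T_3 = -104.9.
Solving simultaneously: T_2 = 95.16 N, T_3 = 13.15 N.

T_3 ≈ 13.2 N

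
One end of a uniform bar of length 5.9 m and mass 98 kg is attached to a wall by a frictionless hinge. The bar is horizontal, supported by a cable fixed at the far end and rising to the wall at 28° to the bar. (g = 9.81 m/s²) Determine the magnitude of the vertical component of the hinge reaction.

|H_y| ≈ 481 N

Take torques about the hinge: T sin 28° · 5.9 = 98×9.81×2.95 = 2836.1 N·m.
So T = 2836.1 / (0.4695 × 5.9) = 1023.9 N.
ΣF_y = 0: H_y = (98×9.81) − T sin 28° = 961.38 − 480.69 = 480.69 N.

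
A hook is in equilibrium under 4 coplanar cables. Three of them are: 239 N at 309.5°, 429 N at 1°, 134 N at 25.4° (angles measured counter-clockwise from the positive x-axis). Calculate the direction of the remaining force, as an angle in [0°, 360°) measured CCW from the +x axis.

Sum the known components: ΣF_x = 702 N, ΣF_y = -119.5 N.
For equilibrium the remaining force must supply (−ΣF_x, −ΣF_y) = (-702, 119.5) N.
Magnitude = √((-702)² + (119.5)²) = 712.1 N; direction = atan2(119.5, -702) = 170.3°.

θ ≈ 170°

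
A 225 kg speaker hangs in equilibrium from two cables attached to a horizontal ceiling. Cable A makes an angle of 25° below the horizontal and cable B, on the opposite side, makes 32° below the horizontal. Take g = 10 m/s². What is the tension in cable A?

T_A ≈ 2280 N

Weight W = 225 × 10 = 2250 N acts straight down.
Horizontal: T_A cos 25° = T_B cos 32°  →  T_B = 1.069 T_A.
Vertical: T_A sin 25° + T_B sin 32° = 2250.
Substituting the horizontal relation into the vertical equation gives 0.9889 T_A = 2250, so T_A = 2275 N.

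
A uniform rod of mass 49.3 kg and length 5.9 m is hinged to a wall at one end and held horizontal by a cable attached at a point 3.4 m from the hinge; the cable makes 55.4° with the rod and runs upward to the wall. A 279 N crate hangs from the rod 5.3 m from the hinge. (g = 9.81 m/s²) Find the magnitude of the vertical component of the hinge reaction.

|H_y| ≈ 91.9 N

Take torques about the hinge: T sin 55.4° · 3.4 = 49.3×9.81×2.95 + 279×5.3 = 2905.4 N·m.
So T = 2905.4 / (0.8231 × 3.4) = 1038.1 N.
ΣF_y = 0: H_y = (49.3×9.81 + 279) − T sin 55.4° = 762.63 − 854.53 = -91.902 N.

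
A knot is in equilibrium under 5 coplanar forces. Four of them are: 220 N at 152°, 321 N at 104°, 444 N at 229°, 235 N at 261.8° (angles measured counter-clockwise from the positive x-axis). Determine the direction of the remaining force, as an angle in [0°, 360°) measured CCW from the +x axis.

Sum the known components: ΣF_x = -596.7 N, ΣF_y = -152.9 N.
For equilibrium the remaining force must supply (−ΣF_x, −ΣF_y) = (596.7, 152.9) N.
Magnitude = √((596.7)² + (152.9)²) = 616 N; direction = atan2(152.9, 596.7) = 14.4°.

θ ≈ 14.4°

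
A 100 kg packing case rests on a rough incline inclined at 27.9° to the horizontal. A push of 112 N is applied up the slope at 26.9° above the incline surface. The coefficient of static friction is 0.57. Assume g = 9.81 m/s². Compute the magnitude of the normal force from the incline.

Axes along / perpendicular to the incline. W sin 27.9° = 459 N down-slope; W cos 27.9° = 867 N into the surface.
Perpendicular: N = W cos 27.9° − P sin 26.9° = 867 − 50.67 = 816.3 N.
Along incline: P cos 26.9° + f = W sin 27.9° (friction acts up-slope) → f = 459 − 99.88 = 359.2 N.
|f| = 359.2 N ≤ μN = 465.3 N, so the packing case is indeed static.

N ≈ 816 N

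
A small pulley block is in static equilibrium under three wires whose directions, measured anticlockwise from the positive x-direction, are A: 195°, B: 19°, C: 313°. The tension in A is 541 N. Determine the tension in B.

Resolve: ΣF_x = 541 cos 195° + T_B cos 19° + T_C cos 313° = 0.
        ΣF_y = 541 sin 195° + T_B sin 19° + T_C sin 313° = 0.
The known terms sum to (-522.6, -140) N, so 0.9455 T_B + 0.6820 T_C = 522.6 and 0.3256 T_B − 0.7314 T_C = 140.
Solving simultaneously: T_B = 522.9 N, T_C = 41.31 N.

T_B ≈ 523 N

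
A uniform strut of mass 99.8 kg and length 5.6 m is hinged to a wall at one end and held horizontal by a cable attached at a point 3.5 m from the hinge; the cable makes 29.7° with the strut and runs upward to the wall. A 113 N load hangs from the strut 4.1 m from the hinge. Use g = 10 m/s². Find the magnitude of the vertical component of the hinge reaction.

Take torques about the hinge: T sin 29.7° · 3.5 = 99.8×10×2.8 + 113×4.1 = 3257.7 N·m.
So T = 3257.7 / (0.4955 × 3.5) = 1878.6 N.
ΣF_y = 0: H_y = (99.8×10 + 113) − T sin 29.7° = 1111 − 930.77 = 180.23 N.

|H_y| ≈ 180 N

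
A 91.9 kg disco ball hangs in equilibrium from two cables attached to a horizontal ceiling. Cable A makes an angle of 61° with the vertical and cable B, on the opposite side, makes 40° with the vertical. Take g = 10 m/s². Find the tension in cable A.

Angles from the horizontal: cable A is 90° − 61° = 29°, cable B is 90° − 40° = 50°.
Weight W = 91.9 × 10 = 919 N acts straight down.
Horizontal: T_A cos 29° = T_B cos 50°  →  T_B = 1.361 T_A.
Vertical: T_A sin 29° + T_B sin 50° = 919.
Substituting the horizontal relation into the vertical equation gives 1.527 T_A = 919, so T_A = 601.8 N.

T_A ≈ 602 N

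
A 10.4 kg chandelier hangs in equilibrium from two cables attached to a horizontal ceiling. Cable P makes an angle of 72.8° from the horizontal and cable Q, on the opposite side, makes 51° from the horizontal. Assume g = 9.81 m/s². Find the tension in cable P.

T_P ≈ 77.3 N

Weight W = 10.4 × 9.81 = 102 N acts straight down.
Horizontal: T_P cos 72.8° = T_Q cos 51°  →  T_Q = 0.4699 T_P.
Vertical: T_P sin 72.8° + T_Q sin 51° = 102.
Substituting the horizontal relation into the vertical equation gives 1.32 T_P = 102, so T_P = 77.26 N.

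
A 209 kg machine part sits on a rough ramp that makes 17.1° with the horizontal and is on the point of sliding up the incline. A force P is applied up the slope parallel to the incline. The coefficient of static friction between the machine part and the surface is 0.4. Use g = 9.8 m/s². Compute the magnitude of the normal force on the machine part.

N ≈ 1960 N

On the verge of sliding up the incline, friction equals μN and acts down the slope.
Perpendicular: N + P sin 0° = W cos 17.1° = 1958 N.
Along incline: P cos 0° = W sin 17.1° + μN  with W sin 17.1° = 602.3 N.
Solving the pair for P and N: P = 1385 N, N = 1958 N (and f = μN = 783.1 N).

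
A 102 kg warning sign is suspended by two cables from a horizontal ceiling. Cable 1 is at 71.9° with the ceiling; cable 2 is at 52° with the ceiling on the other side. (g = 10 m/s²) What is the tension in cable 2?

Weight W = 102 × 10 = 1020 N acts straight down.
Horizontal: T_1 cos 71.9° = T_2 cos 52°  →  T_1 = 1.982 T_2.
Vertical: T_1 sin 71.9° + T_2 sin 52° = 1020.
Substituting the horizontal relation into the vertical equation gives 2.672 T_2 = 1020, so T_2 = 381.8 N.

T_2 ≈ 382 N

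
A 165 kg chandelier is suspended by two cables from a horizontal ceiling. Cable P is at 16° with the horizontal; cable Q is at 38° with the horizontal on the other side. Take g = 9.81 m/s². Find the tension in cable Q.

T_Q ≈ 1920 N

Weight W = 165 × 9.81 = 1619 N acts straight down.
Horizontal: T_P cos 16° = T_Q cos 38°  →  T_P = 0.8198 T_Q.
Vertical: T_P sin 16° + T_Q sin 38° = 1619.
Substituting the horizontal relation into the vertical equation gives 0.8416 T_Q = 1619, so T_Q = 1923 N.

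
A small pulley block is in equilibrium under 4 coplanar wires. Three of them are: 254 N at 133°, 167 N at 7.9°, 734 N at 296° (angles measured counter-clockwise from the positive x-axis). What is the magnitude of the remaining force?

F ≈ 550 N

Sum the known components: ΣF_x = 314 N, ΣF_y = -451 N.
For equilibrium the remaining force must supply (−ΣF_x, −ΣF_y) = (-314, 451) N.
Magnitude = √((-314)² + (451)²) = 549.5 N; direction = atan2(451, -314) = 124.8°.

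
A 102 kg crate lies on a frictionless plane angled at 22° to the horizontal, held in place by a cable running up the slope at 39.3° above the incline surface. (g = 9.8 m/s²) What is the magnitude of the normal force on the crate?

N ≈ 620 N

Take axes along and perpendicular to the incline. Weight components: W sin 22° = 374.5 N down-slope, W cos 22° = 926.8 N into the surface.
Along incline: T cos 39.3° = W sin 22° → T = 483.9 N.
Perpendicular: N = W cos 22° − T sin 39.3° = 620.3 N.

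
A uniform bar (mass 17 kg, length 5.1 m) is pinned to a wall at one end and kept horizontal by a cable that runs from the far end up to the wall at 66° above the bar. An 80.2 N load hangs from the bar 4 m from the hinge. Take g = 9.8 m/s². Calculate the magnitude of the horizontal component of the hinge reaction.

H_x ≈ 65.1 N

Take torques about the hinge: T sin 66° · 5.1 = 17×9.8×2.55 + 80.2×4 = 745.63 N·m.
So T = 745.63 / (0.9135 × 5.1) = 160.04 N.
ΣF_x = 0: H_x = T cos 66° = 65.093 N.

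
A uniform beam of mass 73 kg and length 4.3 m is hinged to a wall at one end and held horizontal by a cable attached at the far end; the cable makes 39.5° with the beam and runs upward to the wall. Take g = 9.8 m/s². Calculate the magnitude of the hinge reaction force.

|H| ≈ 562 N

Take torques about the hinge: T sin 39.5° · 4.3 = 73×9.8×2.15 = 1538.1 N·m.
So T = 1538.1 / (0.6361 × 4.3) = 562.35 N.
ΣF_x = 0: H_x = T cos 39.5° = 433.92 N.
ΣF_y = 0: H_y = (73×9.8) − T sin 39.5° = 715.4 − 357.7 = 357.7 N.
|H| = √(H_x² + H_y²) = √((433.92)² + (357.7)²) = 562.35 N.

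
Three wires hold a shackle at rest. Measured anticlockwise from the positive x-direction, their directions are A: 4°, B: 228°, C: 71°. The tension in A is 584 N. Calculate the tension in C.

Resolve: ΣF_x = 584 cos 4° + T_B cos 228° + T_C cos 71° = 0.
        ΣF_y = 584 sin 4° + T_B sin 228° + T_C sin 71° = 0.
The known terms sum to (582.6, 40.74) N, so -0.6691 T_B + 0.3256 T_C = -582.6 and -0.7431 T_B + 0.9455 T_C = -40.74.
Solving simultaneously: T_B = 1376 N, T_C = 1038 N.

T_C ≈ 1040 N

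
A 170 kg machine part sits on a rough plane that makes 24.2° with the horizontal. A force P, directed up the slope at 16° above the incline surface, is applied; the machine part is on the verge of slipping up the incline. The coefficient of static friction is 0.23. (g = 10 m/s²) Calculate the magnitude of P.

P ≈ 1030 N

On the verge of sliding up the incline, friction equals μN and acts down the slope.
Perpendicular: N + P sin 16° = W cos 24.2° = 1551 N.
Along incline: P cos 16° = W sin 24.2° + μN  with W sin 24.2° = 696.9 N.
Solving the pair for P and N: P = 1028 N, N = 1267 N (and f = μN = 291.5 N).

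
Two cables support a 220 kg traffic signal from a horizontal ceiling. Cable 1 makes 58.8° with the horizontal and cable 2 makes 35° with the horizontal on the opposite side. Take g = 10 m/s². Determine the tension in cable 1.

T_1 ≈ 1810 N

Weight W = 220 × 10 = 2200 N acts straight down.
Horizontal: T_1 cos 58.8° = T_2 cos 35°  →  T_2 = 0.6324 T_1.
Vertical: T_1 sin 58.8° + T_2 sin 35° = 2200.
Substituting the horizontal relation into the vertical equation gives 1.218 T_1 = 2200, so T_1 = 1806 N.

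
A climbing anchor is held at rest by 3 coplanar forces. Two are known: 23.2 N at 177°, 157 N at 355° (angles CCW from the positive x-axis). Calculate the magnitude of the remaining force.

F ≈ 134 N

Sum the known components: ΣF_x = 133.2 N, ΣF_y = -12.47 N.
For equilibrium the remaining force must supply (−ΣF_x, −ΣF_y) = (-133.2, 12.47) N.
Magnitude = √((-133.2)² + (12.47)²) = 133.8 N; direction = atan2(12.47, -133.2) = 174.7°.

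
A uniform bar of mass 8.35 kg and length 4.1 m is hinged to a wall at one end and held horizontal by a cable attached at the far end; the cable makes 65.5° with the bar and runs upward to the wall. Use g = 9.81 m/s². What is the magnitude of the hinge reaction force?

|H| ≈ 45 N

Take torques about the hinge: T sin 65.5° · 4.1 = 8.35×9.81×2.05 = 167.92 N·m.
So T = 167.92 / (0.9100 × 4.1) = 45.009 N.
ΣF_x = 0: H_x = T cos 65.5° = 18.665 N.
ΣF_y = 0: H_y = (8.35×9.81) − T sin 65.5° = 81.913 − 40.957 = 40.957 N.
|H| = √(H_x² + H_y²) = √((18.665)² + (40.957)²) = 45.009 N.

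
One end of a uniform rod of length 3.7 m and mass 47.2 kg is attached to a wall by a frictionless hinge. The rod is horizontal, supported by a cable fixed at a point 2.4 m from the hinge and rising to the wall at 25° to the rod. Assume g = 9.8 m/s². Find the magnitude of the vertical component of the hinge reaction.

Take torques about the hinge: T sin 25° · 2.4 = 47.2×9.8×1.85 = 855.74 N·m.
So T = 855.74 / (0.4226 × 2.4) = 843.68 N.
ΣF_y = 0: H_y = (47.2×9.8) − T sin 25° = 462.56 − 356.56 = 106 N.

|H_y| ≈ 106 N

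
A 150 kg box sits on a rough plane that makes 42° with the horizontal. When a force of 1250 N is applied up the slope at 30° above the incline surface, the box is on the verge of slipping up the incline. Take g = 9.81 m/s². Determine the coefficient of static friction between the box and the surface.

μ ≈ 0.209

On the verge of sliding up the incline, friction is at its maximum μN and acts down the slope.
Perpendicular to incline: N = W cos 42° − P sin 30° = 1094 − 625 = 468.5 N.
Along incline: P cos 30° − μN = W sin 42° → μ = −(W sin 42° − P cos 30°) / N = 0.209.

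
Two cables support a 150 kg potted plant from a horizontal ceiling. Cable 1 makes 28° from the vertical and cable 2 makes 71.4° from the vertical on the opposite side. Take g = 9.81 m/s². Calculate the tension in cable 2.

Angles from the horizontal: cable 1 is 90° − 28° = 62°, cable 2 is 90° − 71.4° = 18.6°.
Weight W = 150 × 9.81 = 1472 N acts straight down.
Horizontal: T_1 cos 62° = T_2 cos 18.6°  →  T_1 = 2.019 T_2.
Vertical: T_1 sin 62° + T_2 sin 18.6° = 1472.
Substituting the horizontal relation into the vertical equation gives 2.101 T_2 = 1472, so T_2 = 700.2 N.

T_2 ≈ 700 N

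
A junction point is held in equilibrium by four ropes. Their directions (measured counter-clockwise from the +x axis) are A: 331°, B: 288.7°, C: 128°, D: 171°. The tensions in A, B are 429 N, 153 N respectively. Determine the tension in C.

T_C ≈ 414 N

Resolve: ΣF_x = 429 cos 331° + 153 cos 288.7° + T_C cos 128° + T_D cos 171° = 0.
        ΣF_y = 429 sin 331° + 153 sin 288.7° + T_C sin 128° + T_D sin 171° = 0.
The known terms sum to (424.3, -352.9) N, so -0.6157 T_C − 0.9877 T_D = -424.3 and 0.7880 T_C + 0.1564 T_D = 352.9.
Solving simultaneously: T_C = 413.8 N, T_D = 171.6 N.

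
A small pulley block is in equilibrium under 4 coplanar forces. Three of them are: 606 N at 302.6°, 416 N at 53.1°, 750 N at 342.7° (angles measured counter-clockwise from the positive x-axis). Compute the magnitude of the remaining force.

Sum the known components: ΣF_x = 1292 N, ΣF_y = -400.9 N.
For equilibrium the remaining force must supply (−ΣF_x, −ΣF_y) = (-1292, 400.9) N.
Magnitude = √((-1292)² + (400.9)²) = 1353 N; direction = atan2(400.9, -1292) = 162.8°.

F ≈ 1350 N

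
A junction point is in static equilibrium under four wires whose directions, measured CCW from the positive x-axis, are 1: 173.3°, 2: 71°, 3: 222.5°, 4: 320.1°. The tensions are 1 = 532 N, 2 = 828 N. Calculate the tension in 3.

Resolve: ΣF_x = 532 cos 173.3° + 828 cos 71° + T_3 cos 222.5° + T_4 cos 320.1° = 0.
        ΣF_y = 532 sin 173.3° + 828 sin 71° + T_3 sin 222.5° + T_4 sin 320.1° = 0.
The known terms sum to (-258.8, 845) N, so -0.7373 T_3 + 0.7672 T_4 = 258.8 and -0.6756 T_3 − 0.6414 T_4 = -845.
Solving simultaneously: T_3 = 486.5 N, T_4 = 804.9 N.

T_3 ≈ 486 N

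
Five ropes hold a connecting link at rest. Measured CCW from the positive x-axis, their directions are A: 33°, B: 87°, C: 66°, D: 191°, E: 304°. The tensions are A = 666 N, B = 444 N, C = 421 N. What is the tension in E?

T_E ≈ 1110 N

Resolve: ΣF_x = 666 cos 33° + 444 cos 87° + 421 cos 66° + T_D cos 191° + T_E cos 304° = 0.
        ΣF_y = 666 sin 33° + 444 sin 87° + 421 sin 66° + T_D sin 191° + T_E sin 304° = 0.
The known terms sum to (753, 1191) N, so -0.9816 T_D + 0.5592 T_E = -753 and -0.1908 T_D − 0.8290 T_E = -1191.
Solving simultaneously: T_D = 1402 N, T_E = 1114 N.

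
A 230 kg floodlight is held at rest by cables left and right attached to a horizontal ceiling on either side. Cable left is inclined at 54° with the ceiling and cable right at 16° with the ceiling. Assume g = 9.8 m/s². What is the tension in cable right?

T_right ≈ 1410 N

Weight W = 230 × 9.8 = 2254 N acts straight down.
Horizontal: T_left cos 54° = T_right cos 16°  →  T_left = 1.635 T_right.
Vertical: T_left sin 54° + T_right sin 16° = 2254.
Substituting the horizontal relation into the vertical equation gives 1.599 T_right = 2254, so T_right = 1410 N.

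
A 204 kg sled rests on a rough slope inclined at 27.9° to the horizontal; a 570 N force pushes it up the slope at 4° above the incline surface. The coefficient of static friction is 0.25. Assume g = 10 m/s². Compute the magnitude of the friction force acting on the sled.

f ≈ 386 N

Axes along / perpendicular to the incline. W sin 27.9° = 954.6 N down-slope; W cos 27.9° = 1803 N into the surface.
Perpendicular: N = W cos 27.9° − P sin 4° = 1803 − 39.76 = 1763 N.
Along incline: P cos 4° + f = W sin 27.9° (friction acts up-slope) → f = 954.6 − 568.6 = 386 N.
|f| = 386 N ≤ μN = 440.8 N, so the sled is indeed static.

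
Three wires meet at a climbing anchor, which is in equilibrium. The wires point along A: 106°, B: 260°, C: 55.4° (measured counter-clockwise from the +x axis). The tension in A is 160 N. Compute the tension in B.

Resolve: ΣF_x = 160 cos 106° + T_B cos 260° + T_C cos 55.4° = 0.
        ΣF_y = 160 sin 106° + T_B sin 260° + T_C sin 55.4° = 0.
The known terms sum to (-44.1, 153.8) N, so -0.1736 T_B + 0.5678 T_C = 44.1 and -0.9848 T_B + 0.8231 T_C = -153.8.
Solving simultaneously: T_B = 297 N, T_C = 168.5 N.

T_B ≈ 297 N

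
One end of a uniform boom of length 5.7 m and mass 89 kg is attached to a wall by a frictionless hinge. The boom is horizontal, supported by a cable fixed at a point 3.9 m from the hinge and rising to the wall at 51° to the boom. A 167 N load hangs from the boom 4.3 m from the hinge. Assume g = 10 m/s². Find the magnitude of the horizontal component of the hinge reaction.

Take torques about the hinge: T sin 51° · 3.9 = 89×10×2.85 + 167×4.3 = 3254.6 N·m.
So T = 3254.6 / (0.7771 × 3.9) = 1073.8 N.
ΣF_x = 0: H_x = T cos 51° = 675.78 N.

H_x ≈ 676 N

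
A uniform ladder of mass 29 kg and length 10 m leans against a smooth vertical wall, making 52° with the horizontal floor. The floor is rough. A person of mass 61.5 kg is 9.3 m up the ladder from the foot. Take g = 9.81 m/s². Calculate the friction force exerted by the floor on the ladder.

f ≈ 550 N

Torques about the foot: N_wall · 10 sin 52° = 29×9.81×5 cos 52° + 61.5×9.81×9.3 cos 52° → N_wall = 549.5 N.
ΣF_x = 0: f_floor = N_wall = 549.5 N.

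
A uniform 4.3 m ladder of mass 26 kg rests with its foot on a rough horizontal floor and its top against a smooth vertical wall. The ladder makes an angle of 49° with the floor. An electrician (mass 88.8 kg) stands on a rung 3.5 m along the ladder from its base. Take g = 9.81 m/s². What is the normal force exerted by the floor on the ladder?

N_floor ≈ 1130 N

ΣF_y = 0: N_floor = 26×9.81 + 88.8×9.81 = 1126.2 N.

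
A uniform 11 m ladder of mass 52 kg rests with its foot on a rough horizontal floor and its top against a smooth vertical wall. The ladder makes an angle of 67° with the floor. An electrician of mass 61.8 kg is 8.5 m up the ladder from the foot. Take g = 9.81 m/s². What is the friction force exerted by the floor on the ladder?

Torques about the foot: N_wall · 11 sin 67° = 52×9.81×5.5 cos 67° + 61.8×9.81×8.5 cos 67° → N_wall = 307.12 N.
ΣF_x = 0: f_floor = N_wall = 307.12 N.

f ≈ 307 N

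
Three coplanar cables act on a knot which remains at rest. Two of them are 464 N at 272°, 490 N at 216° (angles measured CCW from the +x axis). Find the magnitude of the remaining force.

Sum the known components: ΣF_x = -380.2 N, ΣF_y = -751.7 N.
For equilibrium the remaining force must supply (−ΣF_x, −ΣF_y) = (380.2, 751.7) N.
Magnitude = √((380.2)² + (751.7)²) = 842.4 N; direction = atan2(751.7, 380.2) = 63.2°.

F ≈ 842 N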